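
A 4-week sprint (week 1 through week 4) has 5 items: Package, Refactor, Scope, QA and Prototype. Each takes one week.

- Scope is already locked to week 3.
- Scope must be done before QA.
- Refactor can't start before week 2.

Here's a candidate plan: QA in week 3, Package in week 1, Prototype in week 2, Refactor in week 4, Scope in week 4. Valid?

Refactor can't start before week 2 — holds.
Scope must be done before QA — violated.
Scope is already locked to week 3 — violated.

No — it violates: Scope must be done before QA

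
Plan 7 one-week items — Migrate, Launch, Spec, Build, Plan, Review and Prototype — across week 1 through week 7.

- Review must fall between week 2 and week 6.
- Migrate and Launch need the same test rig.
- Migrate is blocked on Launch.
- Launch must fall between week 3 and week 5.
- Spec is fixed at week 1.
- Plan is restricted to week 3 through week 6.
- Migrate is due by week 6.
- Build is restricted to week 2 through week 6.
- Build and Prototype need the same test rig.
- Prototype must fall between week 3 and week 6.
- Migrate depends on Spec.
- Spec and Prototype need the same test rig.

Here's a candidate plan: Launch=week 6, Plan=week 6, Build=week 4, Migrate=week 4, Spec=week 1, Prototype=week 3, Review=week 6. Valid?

Build is restricted to week 2 through week 6 — holds.
Launch must fall between week 3 and week 5 — violated.
Plan is restricted to week 3 through week 6 — holds.
Migrate and Launch need the same test rig — holds.
Review must fall between week 2 and week 6 — holds.
Migrate is due by week 6 — holds.
Build and Prototype need the same test rig — holds.
Migrate depends on Spec — holds.
Prototype must fall between week 3 and week 6 — holds.
Spec and Prototype need the same test rig — holds.
Spec is fixed at week 1 — holds.
Migrate is blocked on Launch — violated.

Invalid. Launch must fall between week 3 and week 5.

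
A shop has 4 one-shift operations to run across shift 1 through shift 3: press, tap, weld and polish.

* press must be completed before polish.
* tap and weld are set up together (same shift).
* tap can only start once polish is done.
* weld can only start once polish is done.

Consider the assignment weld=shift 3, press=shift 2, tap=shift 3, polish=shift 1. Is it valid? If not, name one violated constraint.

No — it violates: press must be completed before polish

weld can only start once polish is done — holds.
press must be completed before polish — violated.
tap and weld are set up together (same shift) — holds.
tap can only start once polish is done — holds.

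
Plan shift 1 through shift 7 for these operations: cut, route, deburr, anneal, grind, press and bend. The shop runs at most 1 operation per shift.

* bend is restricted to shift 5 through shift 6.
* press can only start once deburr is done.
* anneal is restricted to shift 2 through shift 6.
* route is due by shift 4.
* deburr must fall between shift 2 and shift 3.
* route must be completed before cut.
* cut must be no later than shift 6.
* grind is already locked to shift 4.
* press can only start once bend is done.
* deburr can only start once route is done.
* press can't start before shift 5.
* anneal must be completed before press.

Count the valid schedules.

8

Splitting on cut: it can be shift 2 (2), shift 3 (2), shift 5 (2), shift 6 (2). Listing each branch's schedules as (route, deburr, anneal, grind, press, bend) by shift number:
cut=shift 2: (1,3,5,4,7,6) (1,3,6,4,7,5) — 2.
cut=shift 3: (1,2,5,4,7,6) (1,2,6,4,7,5) — 2.
cut=shift 5: (1,2,3,4,7,6) (1,3,2,4,7,6) — 2.
cut=shift 6: (1,2,3,4,7,5) (1,3,2,4,7,5) — 2.
Summing: 2 + 2 + 2 + 2 = 8.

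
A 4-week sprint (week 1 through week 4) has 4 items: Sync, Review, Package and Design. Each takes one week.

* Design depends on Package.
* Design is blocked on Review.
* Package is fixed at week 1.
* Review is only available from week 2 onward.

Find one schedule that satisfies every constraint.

Sync in week 1, Review in week 2, Package in week 1, Design in week 3

Checking: Review(week 2) before Design(week 3); Package(week 1) before Design(week 3); Package=week 1 in [week 1,week 1]; Review=week 2 in [week 2,week 4].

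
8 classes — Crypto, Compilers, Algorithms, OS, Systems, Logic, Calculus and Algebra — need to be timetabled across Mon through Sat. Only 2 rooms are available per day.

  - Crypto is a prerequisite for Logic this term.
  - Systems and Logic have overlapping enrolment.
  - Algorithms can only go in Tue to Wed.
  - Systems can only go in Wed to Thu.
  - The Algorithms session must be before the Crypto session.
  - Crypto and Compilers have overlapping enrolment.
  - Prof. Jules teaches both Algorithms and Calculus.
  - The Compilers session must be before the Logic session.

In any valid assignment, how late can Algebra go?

Sat

Algebra at Sat is achievable: Compilers=Mon; Logic=Thu; Crypto=Wed; Systems=Wed; OS=Mon; Calculus=Thu; Algebra=Sat; Algorithms=Tue.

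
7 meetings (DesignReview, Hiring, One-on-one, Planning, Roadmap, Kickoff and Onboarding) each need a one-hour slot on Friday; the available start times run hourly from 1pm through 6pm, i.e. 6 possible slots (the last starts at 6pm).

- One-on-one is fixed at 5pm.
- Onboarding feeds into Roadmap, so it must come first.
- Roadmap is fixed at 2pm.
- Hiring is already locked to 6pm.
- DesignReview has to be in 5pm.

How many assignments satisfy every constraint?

Splitting on DesignReview: it can be 5pm (36). Listing each branch's schedules as (Hiring, One-on-one, Planning, Roadmap, Kickoff, Onboarding):
DesignReview=5pm: (6pm,5pm,1pm,2pm,1pm,1pm) (6pm,5pm,1pm,2pm,2pm,1pm) (6pm,5pm,1pm,2pm,3pm,1pm) (6pm,5pm,1pm,2pm,4pm,1pm) (6pm,5pm,1pm,2pm,5pm,1pm) (6pm,5pm,1pm,2pm,6pm,1pm) (6pm,5pm,2pm,2pm,1pm,1pm) (6pm,5pm,2pm,2pm,2pm,1pm) (6pm,5pm,2pm,2pm,3pm,1pm) (6pm,5pm,2pm,2pm,4pm,1pm) (6pm,5pm,2pm,2pm,5pm,1pm) (6pm,5pm,2pm,2pm,6pm,1pm) (6pm,5pm,3pm,2pm,1pm,1pm) (6pm,5pm,3pm,2pm,2pm,1pm) (6pm,5pm,3pm,2pm,3pm,1pm) (6pm,5pm,3pm,2pm,4pm,1pm) (6pm,5pm,3pm,2pm,5pm,1pm) (6pm,5pm,3pm,2pm,6pm,1pm) (6pm,5pm,4pm,2pm,1pm,1pm) (6pm,5pm,4pm,2pm,2pm,1pm) (6pm,5pm,4pm,2pm,3pm,1pm) (6pm,5pm,4pm,2pm,4pm,1pm) (6pm,5pm,4pm,2pm,5pm,1pm) (6pm,5pm,4pm,2pm,6pm,1pm) (6pm,5pm,5pm,2pm,1pm,1pm) (6pm,5pm,5pm,2pm,2pm,1pm) (6pm,5pm,5pm,2pm,3pm,1pm) (6pm,5pm,5pm,2pm,4pm,1pm) (6pm,5pm,5pm,2pm,5pm,1pm) (6pm,5pm,5pm,2pm,6pm,1pm) (6pm,5pm,6pm,2pm,1pm,1pm) (6pm,5pm,6pm,2pm,2pm,1pm) (6pm,5pm,6pm,2pm,3pm,1pm) (6pm,5pm,6pm,2pm,4pm,1pm) (6pm,5pm,6pm,2pm,5pm,1pm) (6pm,5pm,6pm,2pm,6pm,1pm) — 36.
Summing: 36 = 36.

36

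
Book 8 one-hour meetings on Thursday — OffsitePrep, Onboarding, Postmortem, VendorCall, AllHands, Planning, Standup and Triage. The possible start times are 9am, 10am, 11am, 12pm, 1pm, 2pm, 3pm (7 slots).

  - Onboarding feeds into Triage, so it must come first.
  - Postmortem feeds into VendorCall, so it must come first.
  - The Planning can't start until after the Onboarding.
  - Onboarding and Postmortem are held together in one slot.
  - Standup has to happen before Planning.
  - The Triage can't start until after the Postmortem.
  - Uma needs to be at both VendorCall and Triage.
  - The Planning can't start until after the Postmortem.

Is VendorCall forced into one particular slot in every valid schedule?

No

VendorCall can be 10am (e.g. Standup=9am, Triage=11am, VendorCall=10am, OffsitePrep=9am, Onboarding=9am, Planning=10am, Postmortem=9am, AllHands=9am) or 11am (e.g. OffsitePrep -> 9am, VendorCall -> 11am, Triage -> 10am, AllHands -> 9am, Onboarding -> 9am, Standup -> 9am, Postmortem -> 9am, Planning -> 10am).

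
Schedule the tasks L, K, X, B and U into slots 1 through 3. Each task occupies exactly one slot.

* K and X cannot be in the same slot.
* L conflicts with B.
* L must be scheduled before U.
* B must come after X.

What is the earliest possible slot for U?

2

Precedence pushes U to at least 2.
U at 2 is achievable: X -> 1; U -> 2; K -> 2; B -> 2; L -> 1.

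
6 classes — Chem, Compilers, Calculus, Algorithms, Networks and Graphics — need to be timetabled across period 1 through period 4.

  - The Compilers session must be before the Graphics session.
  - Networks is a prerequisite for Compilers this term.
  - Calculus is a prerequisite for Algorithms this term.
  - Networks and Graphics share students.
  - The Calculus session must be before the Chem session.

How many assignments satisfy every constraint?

Splitting on Chem: it can be period 2 (12), period 3 (20), period 4 (24). Listing each branch's schedules as (Compilers, Calculus, Algorithms, Networks, Graphics) by period number:
Chem=period 2: (2,1,2,1,3) (2,1,2,1,4) (2,1,3,1,3) (2,1,3,1,4) (2,1,4,1,3) (2,1,4,1,4) (3,1,2,1,4) (3,1,2,2,4) (3,1,3,1,4) (3,1,3,2,4) (3,1,4,1,4) (3,1,4,2,4) — 12.
Chem=period 3: (2,1,2,1,3) (2,1,2,1,4) (2,1,3,1,3) (2,1,3,1,4) (2,1,4,1,3) (2,1,4,1,4) (2,2,3,1,3) (2,2,3,1,4) (2,2,4,1,3) (2,2,4,1,4) (3,1,2,1,4) (3,1,2,2,4) (3,1,3,1,4) (3,1,3,2,4) (3,1,4,1,4) (3,1,4,2,4) (3,2,3,1,4) (3,2,3,2,4) (3,2,4,1,4) (3,2,4,2,4) — 20.
Chem=period 4: (2,1,2,1,3) (2,1,2,1,4) (2,1,3,1,3) (2,1,3,1,4) (2,1,4,1,3) (2,1,4,1,4) (2,2,3,1,3) (2,2,3,1,4) (2,2,4,1,3) (2,2,4,1,4) (2,3,4,1,3) (2,3,4,1,4) (3,1,2,1,4) (3,1,2,2,4) (3,1,3,1,4) (3,1,3,2,4) (3,1,4,1,4) (3,1,4,2,4) (3,2,3,1,4) (3,2,3,2,4) (3,2,4,1,4) (3,2,4,2,4) (3,3,4,1,4) (3,3,4,2,4) — 24.
Summing: 12 + 20 + 24 = 56.

56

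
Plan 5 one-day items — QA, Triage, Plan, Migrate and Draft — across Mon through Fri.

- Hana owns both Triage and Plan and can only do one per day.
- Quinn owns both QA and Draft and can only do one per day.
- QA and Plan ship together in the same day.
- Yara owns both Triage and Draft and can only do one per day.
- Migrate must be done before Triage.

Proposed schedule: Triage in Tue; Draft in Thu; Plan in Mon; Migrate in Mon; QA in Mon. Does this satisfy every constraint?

Yara owns both Triage and Draft and can only do one per day — holds.
QA and Plan ship together in the same day — holds.
Quinn owns both QA and Draft and can only do one per day — holds.
Hana owns both Triage and Plan and can only do one per day — holds.
Migrate must be done before Triage — holds.

Valid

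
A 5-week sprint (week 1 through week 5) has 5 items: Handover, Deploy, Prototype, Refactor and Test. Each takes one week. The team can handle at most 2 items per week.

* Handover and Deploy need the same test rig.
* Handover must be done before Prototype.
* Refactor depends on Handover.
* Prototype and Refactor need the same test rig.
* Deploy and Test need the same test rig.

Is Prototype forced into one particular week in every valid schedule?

No

Prototype can be week 2 (e.g. Test=week 1; Refactor=week 3; Handover=week 1; Deploy=week 2; Prototype=week 2) or week 3 (e.g. Test=week 1; Deploy=week 2; Prototype=week 3; Handover=week 1; Refactor=week 2).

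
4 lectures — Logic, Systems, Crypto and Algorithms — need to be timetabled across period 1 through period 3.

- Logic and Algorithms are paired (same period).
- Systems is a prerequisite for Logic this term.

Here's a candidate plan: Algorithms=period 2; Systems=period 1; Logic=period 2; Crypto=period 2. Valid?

Systems is a prerequisite for Logic this term — holds.
Logic and Algorithms are paired (same period) — holds.

Yes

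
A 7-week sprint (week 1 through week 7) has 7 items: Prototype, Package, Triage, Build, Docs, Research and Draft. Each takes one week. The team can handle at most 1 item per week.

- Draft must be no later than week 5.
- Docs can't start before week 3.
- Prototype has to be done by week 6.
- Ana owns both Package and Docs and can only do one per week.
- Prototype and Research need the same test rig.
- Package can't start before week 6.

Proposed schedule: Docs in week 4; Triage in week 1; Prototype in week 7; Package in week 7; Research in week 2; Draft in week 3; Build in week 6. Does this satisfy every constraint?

Prototype has to be done by week 6 — violated.
Docs can't start before week 3 — holds.
Ana owns both Package and Docs and can only do one per week — holds.
Prototype and Research need the same test rig — holds.
Draft must be no later than week 5 — holds.
Package can't start before week 6 — holds.
The team can handle at most 1 item per week — violated.

No — it violates: Prototype has to be done by week 6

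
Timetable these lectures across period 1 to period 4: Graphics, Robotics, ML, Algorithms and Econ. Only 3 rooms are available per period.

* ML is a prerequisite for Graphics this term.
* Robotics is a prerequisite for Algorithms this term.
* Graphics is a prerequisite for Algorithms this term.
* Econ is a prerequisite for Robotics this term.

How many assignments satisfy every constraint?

Splitting on Graphics: it can be period 2 (4), period 3 (6). Listing each branch's schedules as (Robotics, ML, Algorithms, Econ) by period number:
Graphics=period 2: (2,1,3,1) (2,1,4,1) (3,1,4,1) (3,1,4,2) — 4.
Graphics=period 3: (2,1,4,1) (2,2,4,1) (3,1,4,1) (3,1,4,2) (3,2,4,1) (3,2,4,2) — 6.
Summing: 4 + 6 = 10.

10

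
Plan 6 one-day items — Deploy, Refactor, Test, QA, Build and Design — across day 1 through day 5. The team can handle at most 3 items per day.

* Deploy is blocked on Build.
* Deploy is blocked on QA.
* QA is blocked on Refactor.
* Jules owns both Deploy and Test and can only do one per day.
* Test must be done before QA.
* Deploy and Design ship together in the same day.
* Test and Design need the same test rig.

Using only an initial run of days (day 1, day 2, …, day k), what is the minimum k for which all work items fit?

3 days

The precedence chain requires at least 3 distinct days.
With at most 3 per day and 6 work items, at least 2 days are needed.
3 works (last occupied day: day 3): for example Build -> day 1, Refactor -> day 1, QA -> day 2, Deploy -> day 3, Design -> day 3, Test -> day 1.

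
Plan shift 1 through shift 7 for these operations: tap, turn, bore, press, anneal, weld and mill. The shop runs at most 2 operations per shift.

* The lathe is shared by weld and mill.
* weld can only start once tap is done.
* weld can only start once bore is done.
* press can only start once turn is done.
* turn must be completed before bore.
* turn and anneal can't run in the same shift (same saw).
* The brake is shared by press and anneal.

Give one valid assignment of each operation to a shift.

bore -> shift 2; mill -> shift 4; turn -> shift 1; press -> shift 2; weld -> shift 3; tap -> shift 1; anneal -> shift 3

Checking: turn(shift 1) before bore(shift 2); bore(shift 2) before weld(shift 3); turn(shift 1) before press(shift 2); tap(shift 1) before weld(shift 3); press(shift 2) != anneal(shift 3); turn(shift 1) != anneal(shift 3); weld(shift 3) != mill(shift 4); max 2 per shift (cap 2).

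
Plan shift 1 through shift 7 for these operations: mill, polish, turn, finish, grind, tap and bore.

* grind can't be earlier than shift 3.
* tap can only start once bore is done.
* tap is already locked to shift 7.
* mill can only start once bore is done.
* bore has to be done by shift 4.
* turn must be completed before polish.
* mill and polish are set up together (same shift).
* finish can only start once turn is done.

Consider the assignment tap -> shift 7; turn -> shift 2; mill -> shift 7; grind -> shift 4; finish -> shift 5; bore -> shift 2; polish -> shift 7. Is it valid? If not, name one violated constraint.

Yes

tap is already locked to shift 7 — holds.
tap can only start once bore is done — holds.
mill and polish are set up together (same shift) — holds.
turn must be completed before polish — holds.
grind can't be earlier than shift 3 — holds.
bore has to be done by shift 4 — holds.
finish can only start once turn is done — holds.
mill can only start once bore is done — holds.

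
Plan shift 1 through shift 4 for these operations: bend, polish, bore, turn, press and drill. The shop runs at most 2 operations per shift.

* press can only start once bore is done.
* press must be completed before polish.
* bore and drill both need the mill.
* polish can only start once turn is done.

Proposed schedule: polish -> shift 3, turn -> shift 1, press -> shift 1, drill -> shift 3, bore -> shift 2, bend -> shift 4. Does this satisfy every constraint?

Invalid. press can only start once bore is done.

polish can only start once turn is done — holds.
press must be completed before polish — holds.
bore and drill both need the mill — holds.
press can only start once bore is done — violated.
The shop runs at most 2 operations per shift — holds.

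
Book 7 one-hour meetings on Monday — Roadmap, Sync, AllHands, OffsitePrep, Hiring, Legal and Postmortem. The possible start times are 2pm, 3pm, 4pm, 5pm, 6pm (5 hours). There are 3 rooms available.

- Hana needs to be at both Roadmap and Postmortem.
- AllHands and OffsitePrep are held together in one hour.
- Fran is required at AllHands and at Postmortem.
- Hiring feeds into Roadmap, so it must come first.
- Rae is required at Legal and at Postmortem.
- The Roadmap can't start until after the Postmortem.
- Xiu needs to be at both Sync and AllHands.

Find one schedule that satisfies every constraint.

Roadmap=3pm; Hiring=2pm; Sync=2pm; AllHands=3pm; OffsitePrep=3pm; Postmortem=2pm; Legal=4pm

Checking: Hiring(2pm) before Roadmap(3pm); Postmortem(2pm) before Roadmap(3pm); Sync(2pm) != AllHands(3pm); Roadmap(3pm) != Postmortem(2pm); AllHands(3pm) != Postmortem(2pm); Legal(4pm) != Postmortem(2pm); AllHands = OffsitePrep = 3pm; max 3 per hour (cap 3).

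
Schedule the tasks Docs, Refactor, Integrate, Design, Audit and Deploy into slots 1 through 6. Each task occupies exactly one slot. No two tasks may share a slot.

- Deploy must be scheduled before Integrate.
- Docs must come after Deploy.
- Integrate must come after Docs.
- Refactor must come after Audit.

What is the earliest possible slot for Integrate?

3

Precedence pushes Integrate to at least 3.
Integrate at 3 is achievable: Refactor -> 5, Audit -> 4, Deploy -> 1, Design -> 6, Integrate -> 3, Docs -> 2.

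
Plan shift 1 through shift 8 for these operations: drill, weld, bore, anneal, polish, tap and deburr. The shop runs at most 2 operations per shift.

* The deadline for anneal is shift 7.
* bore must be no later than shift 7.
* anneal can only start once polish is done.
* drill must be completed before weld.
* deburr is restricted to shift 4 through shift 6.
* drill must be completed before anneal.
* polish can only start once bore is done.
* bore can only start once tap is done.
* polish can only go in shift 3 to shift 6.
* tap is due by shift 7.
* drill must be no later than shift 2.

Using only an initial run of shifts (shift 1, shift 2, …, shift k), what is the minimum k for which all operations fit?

4

The precedence chain requires at least 4 distinct shifts.
With at most 2 per shift and 7 operations, at least 4 shifts are needed.
4 works (last occupied shift: shift 4): for example tap -> shift 1; polish -> shift 3; anneal -> shift 4; weld -> shift 2; deburr -> shift 4; drill -> shift 1; bore -> shift 2.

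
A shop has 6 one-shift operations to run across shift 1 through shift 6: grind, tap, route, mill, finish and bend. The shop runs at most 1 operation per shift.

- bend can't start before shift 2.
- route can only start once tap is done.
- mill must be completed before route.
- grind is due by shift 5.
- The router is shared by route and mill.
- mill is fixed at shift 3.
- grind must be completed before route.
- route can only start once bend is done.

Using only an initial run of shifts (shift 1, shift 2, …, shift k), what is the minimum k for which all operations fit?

The precedence chain requires at least 2 distinct shifts.
With at most 1 per shift and 6 operations, at least 6 shifts are needed.
Propagating the time windows through the other constraints, route can't land before shift 4, so the schedule must run through at least shift 4.
6 works (last occupied shift: shift 6): for example grind in shift 1; bend in shift 2; tap in shift 4; finish in shift 6; mill in shift 3; route in shift 5.

6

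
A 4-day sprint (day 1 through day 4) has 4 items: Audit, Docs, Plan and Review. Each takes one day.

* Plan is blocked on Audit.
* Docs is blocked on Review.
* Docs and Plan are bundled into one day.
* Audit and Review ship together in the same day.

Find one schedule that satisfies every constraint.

Docs -> day 2, Plan -> day 2, Review -> day 1, Audit -> day 1

Checking: Review(day 1) before Docs(day 2); Audit(day 1) before Plan(day 2); Audit = Review = day 1; Docs = Plan = day 2.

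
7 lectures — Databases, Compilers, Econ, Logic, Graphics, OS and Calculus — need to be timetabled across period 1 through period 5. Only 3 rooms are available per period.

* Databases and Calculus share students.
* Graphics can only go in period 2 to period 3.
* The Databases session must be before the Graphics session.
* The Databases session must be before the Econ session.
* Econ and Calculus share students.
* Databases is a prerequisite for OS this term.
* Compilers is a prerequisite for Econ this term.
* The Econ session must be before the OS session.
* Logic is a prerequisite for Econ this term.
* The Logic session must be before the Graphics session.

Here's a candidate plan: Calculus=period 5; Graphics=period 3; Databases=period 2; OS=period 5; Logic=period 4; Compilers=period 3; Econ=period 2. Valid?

The Databases session must be before the Econ session — violated.
Graphics can only go in period 2 to period 3 — holds.
Databases and Calculus share students — holds.
Only 3 rooms are available per period — holds.
Econ and Calculus share students — holds.
Logic is a prerequisite for Econ this term — violated.
Databases is a prerequisite for OS this term — holds.
The Logic session must be before the Graphics session — violated.
The Databases session must be before the Graphics session — holds.
Compilers is a prerequisite for Econ this term — violated.
The Econ session must be before the OS session — holds.

Invalid. Logic is a prerequisite for Econ this term.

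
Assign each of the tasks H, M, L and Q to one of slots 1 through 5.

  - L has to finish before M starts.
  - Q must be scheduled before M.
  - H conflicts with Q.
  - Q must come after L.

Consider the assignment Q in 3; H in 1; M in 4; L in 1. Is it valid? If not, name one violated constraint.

Yes

Q must be scheduled before M — holds.
H conflicts with Q — holds.
Q must come after L — holds.
L has to finish before M starts — holds.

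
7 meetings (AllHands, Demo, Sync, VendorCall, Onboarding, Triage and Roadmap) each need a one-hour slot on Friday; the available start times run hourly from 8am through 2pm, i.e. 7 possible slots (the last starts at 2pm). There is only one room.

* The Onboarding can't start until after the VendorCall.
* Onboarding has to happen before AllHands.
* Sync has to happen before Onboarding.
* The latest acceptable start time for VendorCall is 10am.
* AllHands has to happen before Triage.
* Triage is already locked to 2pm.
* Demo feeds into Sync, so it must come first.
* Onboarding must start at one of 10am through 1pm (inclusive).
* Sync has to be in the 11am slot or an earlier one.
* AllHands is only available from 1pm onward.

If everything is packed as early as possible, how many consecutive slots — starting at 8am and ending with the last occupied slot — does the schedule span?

7

The precedence chain requires at least 5 distinct slots.
With at most 1 per slot and 7 meetings, at least 7 slots are needed.
Triage can't be placed before 2pm — that is slot 7 counting from 8am — so the schedule must run through at least 7 slots.
7 works (last occupied slot: 2pm): for example Demo=9am; VendorCall=8am; Triage=2pm; Onboarding=11am; AllHands=1pm; Roadmap=12pm; Sync=10am.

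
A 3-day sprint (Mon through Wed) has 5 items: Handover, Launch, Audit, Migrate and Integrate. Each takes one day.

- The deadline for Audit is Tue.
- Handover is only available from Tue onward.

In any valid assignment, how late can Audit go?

Tue

Audit's own window allows nothing later than Tue.
Audit at Tue is achievable: Integrate=Mon, Launch=Mon, Handover=Tue, Migrate=Mon, Audit=Tue.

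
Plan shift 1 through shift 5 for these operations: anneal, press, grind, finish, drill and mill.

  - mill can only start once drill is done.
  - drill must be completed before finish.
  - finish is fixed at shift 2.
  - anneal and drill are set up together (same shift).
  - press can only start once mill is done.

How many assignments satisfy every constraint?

Splitting on press: it can be shift 3 (5), shift 4 (10), shift 5 (15). Listing each branch's schedules as (anneal, grind, finish, drill, mill) by shift number:
press=shift 3: (1,1,2,1,2) (1,2,2,1,2) (1,3,2,1,2) (1,4,2,1,2) (1,5,2,1,2) — 5.
press=shift 4: (1,1,2,1,2) (1,1,2,1,3) (1,2,2,1,2) (1,2,2,1,3) (1,3,2,1,2) (1,3,2,1,3) (1,4,2,1,2) (1,4,2,1,3) (1,5,2,1,2) (1,5,2,1,3) — 10.
press=shift 5: (1,1,2,1,2) (1,1,2,1,3) (1,1,2,1,4) (1,2,2,1,2) (1,2,2,1,3) (1,2,2,1,4) (1,3,2,1,2) (1,3,2,1,3) (1,3,2,1,4) (1,4,2,1,2) (1,4,2,1,3) (1,4,2,1,4) (1,5,2,1,2) (1,5,2,1,3) (1,5,2,1,4) — 15.
Summing: 5 + 10 + 15 = 30.

30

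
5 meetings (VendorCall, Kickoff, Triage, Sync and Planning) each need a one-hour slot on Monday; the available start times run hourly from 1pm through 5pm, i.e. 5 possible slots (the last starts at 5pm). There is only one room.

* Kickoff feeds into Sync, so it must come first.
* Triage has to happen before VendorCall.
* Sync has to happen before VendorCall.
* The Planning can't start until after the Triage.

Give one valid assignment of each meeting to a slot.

Kickoff in 2pm; Planning in 5pm; Triage in 1pm; VendorCall in 4pm; Sync in 3pm

Checking: Kickoff(2pm) before Sync(3pm); Sync(3pm) before VendorCall(4pm); Triage(1pm) before VendorCall(4pm); Triage(1pm) before Planning(5pm); max 1 per slot (cap 1).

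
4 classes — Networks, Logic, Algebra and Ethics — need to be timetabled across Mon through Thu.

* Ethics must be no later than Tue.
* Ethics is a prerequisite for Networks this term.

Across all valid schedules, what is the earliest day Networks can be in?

Tue

Precedence pushes Networks to at least Tue.
Networks at Tue is achievable: Logic in Mon; Algebra in Mon; Ethics in Mon; Networks in Tue.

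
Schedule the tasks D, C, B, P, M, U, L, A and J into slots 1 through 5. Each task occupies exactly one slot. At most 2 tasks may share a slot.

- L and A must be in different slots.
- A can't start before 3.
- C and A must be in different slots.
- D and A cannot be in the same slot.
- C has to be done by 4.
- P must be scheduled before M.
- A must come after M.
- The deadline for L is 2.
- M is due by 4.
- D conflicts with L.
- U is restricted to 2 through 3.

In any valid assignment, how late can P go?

3

Downstream work caps P at 3.
P at 3 is achievable: A=5; D=2; L=1; B=3; C=1; M=4; P=3; J=4; U=2.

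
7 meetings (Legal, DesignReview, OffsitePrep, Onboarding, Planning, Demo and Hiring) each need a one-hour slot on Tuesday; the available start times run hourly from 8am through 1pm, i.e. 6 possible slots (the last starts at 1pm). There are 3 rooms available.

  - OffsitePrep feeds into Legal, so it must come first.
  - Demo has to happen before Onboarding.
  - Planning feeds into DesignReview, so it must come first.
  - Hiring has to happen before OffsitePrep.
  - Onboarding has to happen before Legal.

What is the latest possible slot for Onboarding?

12pm

Precedence pushes Onboarding to at least 9am; downstream work caps Onboarding at 12pm.
Onboarding at 12pm is achievable: Hiring -> 8am; DesignReview -> 9am; Planning -> 8am; Legal -> 1pm; OffsitePrep -> 9am; Onboarding -> 12pm; Demo -> 8am.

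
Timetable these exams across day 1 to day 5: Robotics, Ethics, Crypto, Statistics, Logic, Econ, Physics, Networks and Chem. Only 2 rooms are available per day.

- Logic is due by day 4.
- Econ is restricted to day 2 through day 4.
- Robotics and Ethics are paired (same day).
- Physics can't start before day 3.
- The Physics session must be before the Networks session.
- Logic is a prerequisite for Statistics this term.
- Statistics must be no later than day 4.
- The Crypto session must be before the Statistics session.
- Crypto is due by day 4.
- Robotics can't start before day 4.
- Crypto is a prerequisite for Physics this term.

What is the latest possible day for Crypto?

Crypto's own window allows nothing later than day 4; downstream work caps Crypto at day 3.
Crypto at day 2 is achievable: Logic -> day 1, Ethics -> day 4, Crypto -> day 2, Econ -> day 2, Chem -> day 1, Robotics -> day 4, Networks -> day 5, Statistics -> day 3, Physics -> day 3.
Nothing later works — the capacity limit rule out every day after day 2.

day 2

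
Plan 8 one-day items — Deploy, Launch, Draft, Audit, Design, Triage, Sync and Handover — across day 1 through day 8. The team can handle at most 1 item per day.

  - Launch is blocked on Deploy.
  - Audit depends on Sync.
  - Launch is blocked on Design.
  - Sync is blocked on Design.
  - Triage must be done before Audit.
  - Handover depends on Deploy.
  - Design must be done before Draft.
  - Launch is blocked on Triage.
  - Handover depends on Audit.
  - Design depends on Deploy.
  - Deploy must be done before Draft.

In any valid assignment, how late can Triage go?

Downstream work caps Triage at day 6.
Triage at day 5 is achievable: Sync -> day 4; Handover -> day 8; Design -> day 2; Draft -> day 3; Triage -> day 5; Audit -> day 7; Launch -> day 6; Deploy -> day 1.
Nothing later works — the capacity limit rule out every day after day 5.

day 5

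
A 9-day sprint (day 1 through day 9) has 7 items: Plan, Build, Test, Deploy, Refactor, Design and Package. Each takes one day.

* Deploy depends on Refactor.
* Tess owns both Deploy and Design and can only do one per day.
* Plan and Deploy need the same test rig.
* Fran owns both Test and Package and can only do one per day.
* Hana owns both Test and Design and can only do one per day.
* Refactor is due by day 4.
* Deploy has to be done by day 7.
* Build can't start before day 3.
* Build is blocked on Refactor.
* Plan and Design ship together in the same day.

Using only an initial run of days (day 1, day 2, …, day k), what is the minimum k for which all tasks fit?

3

The precedence chain requires at least 2 distinct days.
Build can't be placed before day 3, so the schedule must run through at least day 3.
3 works (last occupied day: day 3): for example Deploy in day 2; Test in day 2; Build in day 3; Design in day 1; Plan in day 1; Refactor in day 1; Package in day 1.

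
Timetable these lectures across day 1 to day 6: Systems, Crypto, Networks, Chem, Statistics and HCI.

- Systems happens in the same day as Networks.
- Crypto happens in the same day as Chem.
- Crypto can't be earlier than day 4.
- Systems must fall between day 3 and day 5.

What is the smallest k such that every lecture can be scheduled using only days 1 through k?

4 days

Crypto can't be placed before day 4, so the schedule must run through at least day 4.
4 works (last occupied day: day 4): for example Systems in day 3, Statistics in day 1, Networks in day 3, Crypto in day 4, Chem in day 4, HCI in day 1.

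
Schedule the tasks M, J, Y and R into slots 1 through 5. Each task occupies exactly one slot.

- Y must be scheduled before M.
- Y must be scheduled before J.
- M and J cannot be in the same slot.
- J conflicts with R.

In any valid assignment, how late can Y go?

3

Downstream work caps Y at 4.
Y at 3 is achievable: M -> 4; J -> 5; Y -> 3; R -> 1.
Nothing later works — the conflict constraints rule out every slot after 3.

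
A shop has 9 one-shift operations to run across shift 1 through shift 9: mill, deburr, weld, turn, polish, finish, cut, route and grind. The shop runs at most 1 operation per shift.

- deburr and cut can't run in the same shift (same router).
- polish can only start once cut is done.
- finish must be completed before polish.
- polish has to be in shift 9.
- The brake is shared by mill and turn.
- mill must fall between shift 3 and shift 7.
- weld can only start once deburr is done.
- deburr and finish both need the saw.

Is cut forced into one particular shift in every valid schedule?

cut can be shift 1 (e.g. grind in shift 8, weld in shift 4, polish in shift 9, route in shift 7, deburr in shift 2, mill in shift 3, turn in shift 6, cut in shift 1, finish in shift 5) or shift 2 (e.g. weld in shift 4, route in shift 7, grind in shift 8, polish in shift 9, turn in shift 6, cut in shift 2, mill in shift 3, deburr in shift 1, finish in shift 5).

No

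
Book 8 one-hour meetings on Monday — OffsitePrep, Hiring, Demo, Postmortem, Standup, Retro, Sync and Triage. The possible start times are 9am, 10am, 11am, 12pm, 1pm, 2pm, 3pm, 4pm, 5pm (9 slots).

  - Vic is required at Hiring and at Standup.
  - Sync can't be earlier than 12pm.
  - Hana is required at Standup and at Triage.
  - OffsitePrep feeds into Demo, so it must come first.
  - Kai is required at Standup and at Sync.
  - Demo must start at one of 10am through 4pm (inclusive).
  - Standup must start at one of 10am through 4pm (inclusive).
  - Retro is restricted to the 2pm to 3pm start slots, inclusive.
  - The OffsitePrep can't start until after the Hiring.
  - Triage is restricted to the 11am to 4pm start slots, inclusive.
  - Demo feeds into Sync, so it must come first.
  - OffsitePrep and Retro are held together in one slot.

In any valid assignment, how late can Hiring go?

Downstream work caps Hiring at 2pm.
Hiring at 2pm is achievable: OffsitePrep -> 3pm; Standup -> 10am; Retro -> 3pm; Sync -> 5pm; Hiring -> 2pm; Demo -> 4pm; Triage -> 11am; Postmortem -> 9am.

2pm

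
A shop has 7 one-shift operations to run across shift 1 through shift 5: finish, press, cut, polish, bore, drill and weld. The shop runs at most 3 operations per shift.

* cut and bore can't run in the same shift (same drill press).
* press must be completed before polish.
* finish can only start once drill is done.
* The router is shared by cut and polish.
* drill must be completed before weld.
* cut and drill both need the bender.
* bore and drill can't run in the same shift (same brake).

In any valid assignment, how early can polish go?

shift 2

Precedence pushes polish to at least shift 2.
polish at shift 2 is achievable: bore in shift 4; finish in shift 2; drill in shift 1; weld in shift 2; press in shift 1; polish in shift 2; cut in shift 3.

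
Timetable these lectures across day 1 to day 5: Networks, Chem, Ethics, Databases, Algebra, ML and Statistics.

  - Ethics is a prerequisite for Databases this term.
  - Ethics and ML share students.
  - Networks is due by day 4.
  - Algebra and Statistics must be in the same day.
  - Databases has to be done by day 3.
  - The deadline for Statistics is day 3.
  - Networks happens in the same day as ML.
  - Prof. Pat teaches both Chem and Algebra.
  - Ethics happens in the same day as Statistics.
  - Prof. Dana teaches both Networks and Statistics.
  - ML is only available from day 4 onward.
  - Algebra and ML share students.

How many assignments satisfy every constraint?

12

Splitting on Chem: it can be day 1 (1), day 2 (2), day 3 (3), day 4 (3), day 5 (3). Listing each branch's schedules as (Networks, Ethics, Databases, Algebra, ML, Statistics) by day number:
Chem=day 1: (4,2,3,2,4,2) — 1.
Chem=day 2: (4,1,2,1,4,1) (4,1,3,1,4,1) — 2.
Chem=day 3: (4,1,2,1,4,1) (4,1,3,1,4,1) (4,2,3,2,4,2) — 3.
Chem=day 4: (4,1,2,1,4,1) (4,1,3,1,4,1) (4,2,3,2,4,2) — 3.
Chem=day 5: (4,1,2,1,4,1) (4,1,3,1,4,1) (4,2,3,2,4,2) — 3.
Summing: 1 + 2 + 3 + 3 + 3 = 12.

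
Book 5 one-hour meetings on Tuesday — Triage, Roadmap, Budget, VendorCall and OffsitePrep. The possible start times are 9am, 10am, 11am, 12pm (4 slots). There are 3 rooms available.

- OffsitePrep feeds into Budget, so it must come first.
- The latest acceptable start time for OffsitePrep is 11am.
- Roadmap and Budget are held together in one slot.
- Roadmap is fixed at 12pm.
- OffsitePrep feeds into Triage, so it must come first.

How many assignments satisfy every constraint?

Splitting on Triage: it can be 10am (4), 11am (8), 12pm (9). Listing each branch's schedules as (Roadmap, Budget, VendorCall, OffsitePrep):
Triage=10am: (12pm,12pm,9am,9am) (12pm,12pm,10am,9am) (12pm,12pm,11am,9am) (12pm,12pm,12pm,9am) — 4.
Triage=11am: (12pm,12pm,9am,9am) (12pm,12pm,9am,10am) (12pm,12pm,10am,9am) (12pm,12pm,10am,10am) (12pm,12pm,11am,9am) (12pm,12pm,11am,10am) (12pm,12pm,12pm,9am) (12pm,12pm,12pm,10am) — 8.
Triage=12pm: (12pm,12pm,9am,9am) (12pm,12pm,9am,10am) (12pm,12pm,9am,11am) (12pm,12pm,10am,9am) (12pm,12pm,10am,10am) (12pm,12pm,10am,11am) (12pm,12pm,11am,9am) (12pm,12pm,11am,10am) (12pm,12pm,11am,11am) — 9.
Summing: 4 + 8 + 9 = 21.

21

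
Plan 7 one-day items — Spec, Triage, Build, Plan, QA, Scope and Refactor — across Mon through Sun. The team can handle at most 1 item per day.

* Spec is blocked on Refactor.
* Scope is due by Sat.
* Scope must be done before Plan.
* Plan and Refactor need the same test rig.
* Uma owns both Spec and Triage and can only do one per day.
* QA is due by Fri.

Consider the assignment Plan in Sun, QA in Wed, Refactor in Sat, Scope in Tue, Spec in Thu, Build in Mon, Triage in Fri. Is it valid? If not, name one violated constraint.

Spec is blocked on Refactor — violated.
Plan and Refactor need the same test rig — holds.
The team can handle at most 1 item per day — holds.
QA is due by Fri — holds.
Uma owns both Spec and Triage and can only do one per day — holds.
Scope is due by Sat — holds.
Scope must be done before Plan — holds.

No. Spec is blocked on Refactor is not satisfied.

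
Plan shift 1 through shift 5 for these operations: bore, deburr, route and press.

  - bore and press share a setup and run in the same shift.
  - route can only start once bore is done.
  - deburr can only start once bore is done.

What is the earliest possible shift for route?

Precedence pushes route to at least shift 2.
route at shift 2 is achievable: deburr=shift 2, route=shift 2, bore=shift 1, press=shift 1.

shift 2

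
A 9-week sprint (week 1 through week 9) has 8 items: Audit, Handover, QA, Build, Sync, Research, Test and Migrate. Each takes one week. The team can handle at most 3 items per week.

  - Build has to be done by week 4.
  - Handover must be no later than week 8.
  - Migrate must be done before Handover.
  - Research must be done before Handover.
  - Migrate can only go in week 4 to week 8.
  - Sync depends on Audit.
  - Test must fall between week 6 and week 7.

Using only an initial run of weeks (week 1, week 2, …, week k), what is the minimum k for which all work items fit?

The precedence chain requires at least 2 distinct weeks.
With at most 3 per week and 8 work items, at least 3 weeks are needed.
Test can't be placed before week 6, so the schedule must run through at least week 6.
6 works (last occupied week: week 6): for example Sync -> week 2; Handover -> week 5; Research -> week 1; Build -> week 1; QA -> week 2; Migrate -> week 4; Test -> week 6; Audit -> week 1.

6 weeks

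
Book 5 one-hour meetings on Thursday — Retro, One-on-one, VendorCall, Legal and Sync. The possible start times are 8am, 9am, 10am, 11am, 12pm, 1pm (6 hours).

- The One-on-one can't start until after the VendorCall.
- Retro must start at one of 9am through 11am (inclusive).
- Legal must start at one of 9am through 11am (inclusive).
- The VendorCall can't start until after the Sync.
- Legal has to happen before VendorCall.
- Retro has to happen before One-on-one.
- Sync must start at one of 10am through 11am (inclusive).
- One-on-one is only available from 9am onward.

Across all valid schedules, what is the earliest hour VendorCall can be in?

11am

Precedence pushes VendorCall to at least 11am; downstream work caps VendorCall at 12pm.
VendorCall at 11am is achievable: One-on-one -> 12pm; Retro -> 9am; Sync -> 10am; Legal -> 9am; VendorCall -> 11am.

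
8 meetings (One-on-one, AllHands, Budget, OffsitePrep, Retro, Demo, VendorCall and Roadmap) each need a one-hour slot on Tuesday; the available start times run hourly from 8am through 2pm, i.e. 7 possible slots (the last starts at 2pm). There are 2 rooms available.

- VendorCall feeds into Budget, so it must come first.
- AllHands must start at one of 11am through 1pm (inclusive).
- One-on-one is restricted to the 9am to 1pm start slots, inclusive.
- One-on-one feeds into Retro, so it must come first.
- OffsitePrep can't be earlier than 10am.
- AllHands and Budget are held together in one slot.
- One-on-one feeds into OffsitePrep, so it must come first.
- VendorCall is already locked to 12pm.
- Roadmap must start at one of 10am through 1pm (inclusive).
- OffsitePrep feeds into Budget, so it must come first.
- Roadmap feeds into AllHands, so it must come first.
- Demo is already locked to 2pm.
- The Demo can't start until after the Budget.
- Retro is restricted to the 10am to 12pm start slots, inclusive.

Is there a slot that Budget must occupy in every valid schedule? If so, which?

VendorCall is fixed at 12pm and must come before Budget, so Budget is at least 1pm.
Demo is fixed at 2pm and must come after Budget, so Budget is at most 1pm.
So Budget must be 1pm.

1pm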